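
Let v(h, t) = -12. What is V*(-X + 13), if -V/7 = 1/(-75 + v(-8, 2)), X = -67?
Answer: 560/87 ≈ 6.4368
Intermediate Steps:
V = 7/87 (V = -7/(-75 - 12) = -7/(-87) = -7*(-1/87) = 7/87 ≈ 0.080460)
V*(-X + 13) = 7*(-1*(-67) + 13)/87 = 7*(67 + 13)/87 = (7/87)*80 = 560/87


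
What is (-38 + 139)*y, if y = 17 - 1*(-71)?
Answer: 8888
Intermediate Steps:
y = 88 (y = 17 + 71 = 88)
(-38 + 139)*y = (-38 + 139)*88 = 101*88 = 8888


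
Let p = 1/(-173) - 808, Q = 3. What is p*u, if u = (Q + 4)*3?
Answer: -2935485/173 ≈ -16968.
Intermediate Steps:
p = -139785/173 (p = -1/173 - 808 = -139785/173 ≈ -808.01)
u = 21 (u = (3 + 4)*3 = 7*3 = 21)
p*u = -139785/173*21 = -2935485/173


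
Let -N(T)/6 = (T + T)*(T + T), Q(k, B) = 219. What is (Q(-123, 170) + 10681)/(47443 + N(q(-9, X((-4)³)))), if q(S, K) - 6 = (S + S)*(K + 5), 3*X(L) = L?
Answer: -10900/2112557 ≈ -0.0051596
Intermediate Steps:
X(L) = L/3
q(S, K) = 6 + 2*S*(5 + K) (q(S, K) = 6 + (S + S)*(K + 5) = 6 + (2*S)*(5 + K) = 6 + 2*S*(5 + K))
N(T) = -24*T² (N(T) = -6*(T + T)*(T + T) = -6*2*T*2*T = -24*T²)
(Q(-123, 170) + 10681)/(47443 + N(q(-9, X((-4)³)))) = (219 + 10681)/(47443 - 24*(6 + 10*(-9) + 2*((⅓)*(-4)³)*(-9))²) = 10900/(47443 - 24*(6 - 90 + 2*((⅓)*(-64))*(-9))²) = 10900/(47443 - 24*(6 - 90 + 2*(-64/3)*(-9))²) = 10900/(47443 - 24*(6 - 90 + 384)²) = 10900/(47443 - 24*300²) = 10900/(47443 - 24*90000) = 10900/(47443 - 2160000) = 10900/(-2112557) = 10900*(-1/2112557) = -10900/2112557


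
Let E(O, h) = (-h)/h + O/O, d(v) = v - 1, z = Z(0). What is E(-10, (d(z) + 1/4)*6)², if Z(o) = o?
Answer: 0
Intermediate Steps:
z = 0
d(v) = -1 + v
E(O, h) = 0 (E(O, h) = -1 + 1 = 0)
E(-10, (d(z) + 1/4)*6)² = 0² = 0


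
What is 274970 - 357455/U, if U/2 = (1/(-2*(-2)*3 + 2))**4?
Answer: -6865720670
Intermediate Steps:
U = 1/19208 (U = 2*(1/(-2*(-2)*3 + 2))**4 = 2*(1/(4*3 + 2))**4 = 2*(1/(12 + 2))**4 = 2*(1/14)**4 = 2*(1/38416) = 1/19208 ≈ 5.2062e-5)
274970 - 357455/U = 274970 - 357455/1/19208 = 274970 - 357455*19208 = 274970 - 6865995640 = -6865720670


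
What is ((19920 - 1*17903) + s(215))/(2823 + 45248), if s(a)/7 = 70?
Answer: 2507/48071 ≈ 0.052152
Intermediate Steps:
s(a) = 490 (s(a) = 7*70 = 490)
((19920 - 1*17903) + s(215))/(2823 + 45248) = ((19920 - 1*17903) + 490)/(2823 + 45248) = ((19920 - 17903) + 490)/48071 = (2017 + 490)*(1/48071) = 2507*(1/48071) = 2507/48071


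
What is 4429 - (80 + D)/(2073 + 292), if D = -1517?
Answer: 10476022/2365 ≈ 4429.6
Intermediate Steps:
4429 - (80 + D)/(2073 + 292) = 4429 - (80 - 1517)/(2073 + 292) = 4429 - (-1437)/2365 = 4429 - 1*(-1437/2365) = 4429 + 1437/2365 = 10476022/2365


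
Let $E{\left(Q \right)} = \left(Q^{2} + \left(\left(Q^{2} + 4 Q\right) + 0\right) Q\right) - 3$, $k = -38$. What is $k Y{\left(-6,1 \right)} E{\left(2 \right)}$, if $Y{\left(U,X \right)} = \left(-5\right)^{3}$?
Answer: $118750$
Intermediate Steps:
$Y{\left(U,X \right)} = -125$
$E{\left(Q \right)} = -3 + Q^{2} + Q \left(Q^{2} + 4 Q\right)$ ($E{\left(Q \right)} = \left(Q^{2} + \left(Q^{2} + 4 Q\right) Q\right) - 3 = \left(Q^{2} + Q \left(Q^{2} + 4 Q\right)\right) - 3 = -3 + Q^{2} + Q \left(Q^{2} + 4 Q\right)$)
$k Y{\left(-6,1 \right)} E{\left(2 \right)} = \left(-38\right) \left(-125\right) \left(-3 + 2^{3} + 5 \cdot 2^{2}\right) = 4750 \left(-3 + 8 + 5 \cdot 4\right) = 4750 \left(-3 + 8 + 20\right) = 4750 \cdot 25 = 118750$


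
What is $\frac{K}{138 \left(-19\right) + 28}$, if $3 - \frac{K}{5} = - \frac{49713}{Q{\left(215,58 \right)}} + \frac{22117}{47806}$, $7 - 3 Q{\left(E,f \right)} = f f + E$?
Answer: $\frac{16741129655}{221479652504} \approx 0.075588$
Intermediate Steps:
$Q{\left(E,f \right)} = \frac{7}{3} - \frac{E}{3} - \frac{f^{2}}{3}$ ($Q{\left(E,f \right)} = \frac{7}{3} - \frac{f f + E}{3} = \frac{7}{3} - \frac{f^{2} + E}{3} = \frac{7}{3} - \frac{E + f^{2}}{3} = \frac{7}{3} - \left(\frac{E}{3} + \frac{f^{2}}{3}\right) = \frac{7}{3} - \frac{E}{3} - \frac{f^{2}}{3}$)
$K = - \frac{16741129655}{85381516}$ ($K = 15 - 5 \left(- \frac{49713}{\frac{7}{3} - \frac{215}{3} - \frac{58^{2}}{3}} + \frac{22117}{47806}\right) = 15 - 5 \left(- \frac{49713}{\frac{7}{3} - \frac{215}{3} - \frac{3364}{3}} + 22117 \cdot \frac{1}{47806}\right) = 15 - 5 \left(- \frac{49713}{\frac{7}{3} - \frac{215}{3} - \frac{3364}{3}} + \frac{22117}{47806}\right) = 15 - 5 \left(- \frac{49713}{- \frac{3572}{3}} + \frac{22117}{47806}\right) = 15 - 5 \left(\left(-49713\right) \left(- \frac{3}{3572}\right) + \frac{22117}{47806}\right) = 15 - 5 \left(\frac{149139}{3572} + \frac{22117}{47806}\right) = 15 - \frac{18021852395}{85381516} = - \frac{16741129655}{85381516} \approx -196.07$)
$\frac{K}{138 \left(-19\right) + 28} = - \frac{16741129655}{85381516 \left(138 \left(-19\right) + 28\right)} = - \frac{16741129655}{85381516 \left(-2622 + 28\right)} = - \frac{16741129655}{85381516 \left(-2594\right)} = \left(- \frac{16741129655}{85381516}\right) \left(- \frac{1}{2594}\right) = \frac{16741129655}{221479652504}$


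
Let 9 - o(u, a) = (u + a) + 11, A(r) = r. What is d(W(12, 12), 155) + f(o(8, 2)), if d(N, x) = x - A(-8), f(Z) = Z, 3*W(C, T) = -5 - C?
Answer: 151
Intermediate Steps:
W(C, T) = -5/3 - C/3 (W(C, T) = (-5 - C)/3 = -5/3 - C/3)
o(u, a) = -2 - a - u (o(u, a) = 9 - ((u + a) + 11) = 9 - ((a + u) + 11) = 9 - (11 + a + u) = 9 + (-11 - a - u) = -2 - a - u)
d(N, x) = 8 + x (d(N, x) = x - 1*(-8) = x + 8 = 8 + x)
d(W(12, 12), 155) + f(o(8, 2)) = (8 + 155) + (-2 - 1*2 - 1*8) = 163 + (-2 - 2 - 8) = 163 - 12 = 151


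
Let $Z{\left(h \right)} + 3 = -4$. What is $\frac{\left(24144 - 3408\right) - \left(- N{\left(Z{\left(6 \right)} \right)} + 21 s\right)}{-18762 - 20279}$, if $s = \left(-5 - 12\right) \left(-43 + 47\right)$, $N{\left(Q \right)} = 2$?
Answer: $- \frac{22166}{39041} \approx -0.56776$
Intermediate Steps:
$Z{\left(h \right)} = -7$ ($Z{\left(h \right)} = -3 - 4 = -7$)
$s = -68$ ($s = \left(-17\right) 4 = -68$)
$\frac{\left(24144 - 3408\right) - \left(- N{\left(Z{\left(6 \right)} \right)} + 21 s\right)}{-18762 - 20279} = \frac{\left(24144 - 3408\right) + \left(\left(-21\right) \left(-68\right) + 2\right)}{-18762 - 20279} = \frac{\left(24144 - 3408\right) + \left(1428 + 2\right)}{-39041} = \left(20736 + 1430\right) \left(- \frac{1}{39041}\right) = 22166 \left(- \frac{1}{39041}\right) = - \frac{22166}{39041}$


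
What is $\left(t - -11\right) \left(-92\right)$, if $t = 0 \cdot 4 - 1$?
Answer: $-920$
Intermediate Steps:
$t = -1$ ($t = 0 - 1 = -1$)
$\left(t - -11\right) \left(-92\right) = \left(-1 - -11\right) \left(-92\right) = \left(-1 + \left(-24 + 35\right)\right) \left(-92\right) = \left(-1 + 11\right) \left(-92\right) = 10 \left(-92\right) = -920$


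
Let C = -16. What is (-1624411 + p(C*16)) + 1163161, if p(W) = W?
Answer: -461506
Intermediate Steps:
(-1624411 + p(C*16)) + 1163161 = (-1624411 - 16*16) + 1163161 = (-1624411 - 256) + 1163161 = -1624667 + 1163161 = -461506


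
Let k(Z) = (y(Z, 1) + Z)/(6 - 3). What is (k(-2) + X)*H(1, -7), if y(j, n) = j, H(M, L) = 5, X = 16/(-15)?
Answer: -12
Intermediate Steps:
X = -16/15 (X = 16*(-1/15) = -16/15 ≈ -1.0667)
k(Z) = 2*Z/3 (k(Z) = (Z + Z)/(6 - 3) = (2*Z)/3 = (2*Z)*(⅓) = 2*Z/3)
(k(-2) + X)*H(1, -7) = ((⅔)*(-2) - 16/15)*5 = (-4/3 - 16/15)*5 = -12/5*5 = -12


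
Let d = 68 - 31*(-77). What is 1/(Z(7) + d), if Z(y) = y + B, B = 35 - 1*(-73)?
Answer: 1/2570 ≈ 0.00038911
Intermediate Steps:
d = 2455 (d = 68 + 2387 = 2455)
B = 108 (B = 35 + 73 = 108)
Z(y) = 108 + y (Z(y) = y + 108 = 108 + y)
1/(Z(7) + d) = 1/((108 + 7) + 2455) = 1/(115 + 2455) = 1/2570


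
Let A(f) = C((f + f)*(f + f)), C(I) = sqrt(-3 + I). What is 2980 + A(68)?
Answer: 2980 + sqrt(18493) ≈ 3116.0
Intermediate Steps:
A(f) = sqrt(-3 + 4*f**2) (A(f) = sqrt(-3 + (f + f)*(f + f)) = sqrt(-3 + (2*f)*(2*f)) = sqrt(-3 + 4*f**2))
2980 + A(68) = 2980 + sqrt(-3 + 4*68**2) = 2980 + sqrt(-3 + 4*4624) = 2980 + sqrt(-3 + 18496) = 2980 + sqrt(18493)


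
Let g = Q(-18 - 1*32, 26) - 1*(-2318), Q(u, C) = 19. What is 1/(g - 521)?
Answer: 1/1816 ≈ 0.00055066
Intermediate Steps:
g = 2337 (g = 19 - 1*(-2318) = 19 + 2318 = 2337)
1/(g - 521) = 1/(2337 - 521) = 1/1816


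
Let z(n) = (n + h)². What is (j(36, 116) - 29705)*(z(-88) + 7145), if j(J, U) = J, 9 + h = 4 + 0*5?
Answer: -468592186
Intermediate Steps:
h = -5 (h = -9 + (4 + 0*5) = -9 + (4 + 0) = -9 + 4 = -5)
z(n) = (-5 + n)² (z(n) = (n - 5)² = (-5 + n)²)
(j(36, 116) - 29705)*(z(-88) + 7145) = (36 - 29705)*((-5 - 88)² + 7145) = -29669*((-93)² + 7145) = -29669*(8649 + 7145) = -29669*15794 = -468592186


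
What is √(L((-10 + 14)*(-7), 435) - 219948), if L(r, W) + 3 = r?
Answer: I*√219979 ≈ 469.02*I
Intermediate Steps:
L(r, W) = -3 + r
√(L((-10 + 14)*(-7), 435) - 219948) = √((-3 + (-10 + 14)*(-7)) - 219948) = √((-3 + 4*(-7)) - 219948) = √((-3 - 28) - 219948) = √(-31 - 219948) = √(-219979) = I*√219979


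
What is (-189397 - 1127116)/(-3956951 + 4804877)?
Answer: -1316513/847926 ≈ -1.5526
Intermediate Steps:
(-189397 - 1127116)/(-3956951 + 4804877) = -1316513/847926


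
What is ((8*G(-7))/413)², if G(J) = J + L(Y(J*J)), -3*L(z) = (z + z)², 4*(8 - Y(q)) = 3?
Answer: 3422500/1535121 ≈ 2.2295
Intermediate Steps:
Y(q) = 29/4 (Y(q) = 8 - ¼*3 = 8 - ¾ = 29/4)
L(z) = -4*z²/3 (L(z) = -(z + z)²/3 = -4*z²/3)
G(J) = -841/12 + J (G(J) = J - 4*(29/4)²/3 = J - 4/3*841/16 = J - 841/12 = -841/12 + J)
((8*G(-7))/413)² = ((8*(-841/12 - 7))/413)² = ((8*(-925/12))*(1/413))² = (-1850/3*1/413)² = (-1850/1239)² = 3422500/1535121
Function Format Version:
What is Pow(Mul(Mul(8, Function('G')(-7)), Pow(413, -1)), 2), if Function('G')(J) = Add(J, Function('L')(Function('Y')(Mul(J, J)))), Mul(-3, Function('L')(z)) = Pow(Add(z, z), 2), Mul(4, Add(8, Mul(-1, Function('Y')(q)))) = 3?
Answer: Rational(3422500, 1535121) ≈ 2.2295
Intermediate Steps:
Function('Y')(q) = Rational(29, 4) (Function('Y')(q) = Add(8, Mul(Rational(-1, 4), 3)) = Add(8, Rational(-3, 4)) = Rational(29, 4))
Function('L')(z) = Mul(Rational(-4, 3), Pow(z, 2)) (Function('L')(z) = Mul(Rational(-1, 3), Pow(Add(z, z), 2)) = Mul(Rational(-1, 3), Pow(Mul(2, z), 2)) = Mul(Rational(-1, 3), Mul(4, Pow(z, 2))) = Mul(Rational(-4, 3), Pow(z, 2)))
Function('G')(J) = Add(Rational(-841, 12), J) (Function('G')(J) = Add(J, Mul(Rational(-4, 3), Pow(Rational(29, 4), 2))) = Add(J, Mul(Rational(-4, 3), Rational(841, 16))) = Add(J, Rational(-841, 12)) = Add(Rational(-841, 12), J))
Pow(Mul(Mul(8, Function('G')(-7)), Pow(413, -1)), 2) = Pow(Mul(Mul(8, Add(Rational(-841, 12), -7)), Pow(413, -1)), 2) = Pow(Mul(Mul(8, Rational(-925, 12)), Rational(1, 413)), 2) = Pow(Mul(Rational(-1850, 3), Rational(1, 413)), 2) = Pow(Rational(-1850, 1239), 2) = Rational(3422500, 1535121)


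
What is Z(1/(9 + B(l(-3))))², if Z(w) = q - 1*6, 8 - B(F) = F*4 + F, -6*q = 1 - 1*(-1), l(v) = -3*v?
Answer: 361/9 ≈ 40.111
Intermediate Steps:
q = -⅓ (q = -(1 - 1*(-1))/6 = -(1 + 1)/6 = -⅙*2 = -⅓ ≈ -0.33333)
B(F) = 8 - 5*F (B(F) = 8 - (F*4 + F) = 8 - (4*F + F) = 8 - 5*F)
Z(w) = -19/3 (Z(w) = -⅓ - 1*6 = -⅓ - 6 = -19/3)
Z(1/(9 + B(l(-3))))² = (-19/3)² = 361/9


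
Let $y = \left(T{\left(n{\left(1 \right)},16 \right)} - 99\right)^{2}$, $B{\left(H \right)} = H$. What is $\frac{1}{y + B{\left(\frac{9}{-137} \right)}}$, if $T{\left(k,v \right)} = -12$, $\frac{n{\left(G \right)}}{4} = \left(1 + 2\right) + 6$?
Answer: $\frac{137}{1687968} \approx 8.1163 \cdot 10^{-5}$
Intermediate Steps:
$n{\left(G \right)} = 36$ ($n{\left(G \right)} = 4 \left(\left(1 + 2\right) + 6\right) = 4 \left(3 + 6\right) = 4 \cdot 9 = 36$)
$y = 12321$ ($y = \left(-12 - 99\right)^{2} = \left(-111\right)^{2} = 12321$)
$\frac{1}{y + B{\left(\frac{9}{-137} \right)}} = \frac{1}{12321 + \frac{9}{-137}} = \frac{1}{12321 + 9 \left(- \frac{1}{137}\right)} = \frac{1}{12321 - \frac{9}{137}} = \frac{1}{\frac{1687968}{137}} = \frac{137}{1687968}$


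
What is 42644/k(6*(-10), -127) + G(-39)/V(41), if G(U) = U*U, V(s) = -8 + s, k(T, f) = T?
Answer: -109666/165 ≈ -664.64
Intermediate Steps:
G(U) = U**2
42644/k(6*(-10), -127) + G(-39)/V(41) = 42644/((6*(-10))) + (-39)**2/(-8 + 41) = 42644/(-60) + 1521/33 = 42644*(-1/60) + 1521*(1/33) = -10661/15 + 507/11 = -109666/165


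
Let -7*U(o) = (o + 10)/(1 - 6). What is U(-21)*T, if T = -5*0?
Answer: 0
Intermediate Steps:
T = 0
U(o) = 2/7 + o/35 (U(o) = -(o + 10)/(7*(1 - 6)) = -(10 + o)/(7*(-5)) = -(10 + o)*(-1)/(7*5) = -(-2 - o/5)/7 = 2/7 + o/35)
U(-21)*T = (2/7 + (1/35)*(-21))*0 = (2/7 - ⅗)*0 = -11/35*0 = 0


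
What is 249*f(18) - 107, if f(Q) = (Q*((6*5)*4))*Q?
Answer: 9681013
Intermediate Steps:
f(Q) = 120*Q**2 (f(Q) = (Q*(30*4))*Q = (Q*120)*Q = (120*Q)*Q = 120*Q**2)
249*f(18) - 107 = 249*(120*18**2) - 107 = 249*(120*324) - 107 = 249*38880 - 107 = 9681120 - 107 = 9681013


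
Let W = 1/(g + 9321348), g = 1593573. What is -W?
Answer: -1/10914921 ≈ -9.1618e-8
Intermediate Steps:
W = 1/10914921 (W = 1/(1593573 + 9321348) = 1/10914921 ≈ 9.1618e-8)
-W = -1*1/10914921 = -1/10914921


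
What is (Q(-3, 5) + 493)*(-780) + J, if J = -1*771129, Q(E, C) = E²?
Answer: -1162689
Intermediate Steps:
J = -771129
(Q(-3, 5) + 493)*(-780) + J = ((-3)² + 493)*(-780) - 771129 = (9 + 493)*(-780) - 771129 = 502*(-780) - 771129 = -391560 - 771129 = -1162689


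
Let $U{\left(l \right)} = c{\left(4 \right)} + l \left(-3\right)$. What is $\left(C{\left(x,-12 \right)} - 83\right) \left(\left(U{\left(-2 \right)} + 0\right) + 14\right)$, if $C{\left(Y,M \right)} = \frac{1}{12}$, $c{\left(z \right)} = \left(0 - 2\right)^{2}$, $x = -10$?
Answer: $-1990$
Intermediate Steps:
$c{\left(z \right)} = 4$ ($c{\left(z \right)} = \left(-2\right)^{2} = 4$)
$U{\left(l \right)} = 4 - 3 l$ ($U{\left(l \right)} = 4 + l \left(-3\right) = 4 - 3 l$)
$C{\left(Y,M \right)} = \frac{1}{12}$
$\left(C{\left(x,-12 \right)} - 83\right) \left(\left(U{\left(-2 \right)} + 0\right) + 14\right) = \left(\frac{1}{12} - 83\right) \left(\left(\left(4 - -6\right) + 0\right) + 14\right) = - \frac{995 \left(\left(\left(4 + 6\right) + 0\right) + 14\right)}{12} = - \frac{995 \left(\left(10 + 0\right) + 14\right)}{12} = - \frac{995 \left(10 + 14\right)}{12} = \left(- \frac{995}{12}\right) 24 = -1990$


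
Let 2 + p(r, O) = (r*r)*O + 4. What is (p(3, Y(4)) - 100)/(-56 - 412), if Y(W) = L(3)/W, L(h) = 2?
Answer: 187/936 ≈ 0.19979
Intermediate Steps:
Y(W) = 2/W
p(r, O) = 2 + O*r² (p(r, O) = -2 + ((r*r)*O + 4) = -2 + (r²*O + 4) = -2 + (O*r² + 4) = -2 + (4 + O*r²) = 2 + O*r²)
(p(3, Y(4)) - 100)/(-56 - 412) = ((2 + (2/4)*3²) - 100)/(-56 - 412) = ((2 + (2*(¼))*9) - 100)/(-468) = ((2 + (½)*9) - 100)*(-1/468) = ((2 + 9/2) - 100)*(-1/468) = (13/2 - 100)*(-1/468) = -187/2*(-1/468) = 187/936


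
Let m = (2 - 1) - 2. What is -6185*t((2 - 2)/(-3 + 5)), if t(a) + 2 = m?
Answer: 18555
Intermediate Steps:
m = -1 (m = 1 - 2 = -1)
t(a) = -3 (t(a) = -2 - 1 = -3)
-6185*t((2 - 2)/(-3 + 5)) = -6185*(-3) = 18555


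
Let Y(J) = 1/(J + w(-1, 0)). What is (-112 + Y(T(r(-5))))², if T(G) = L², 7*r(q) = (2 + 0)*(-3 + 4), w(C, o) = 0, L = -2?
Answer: 199809/16 ≈ 12488.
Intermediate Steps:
r(q) = 2/7 (r(q) = ((2 + 0)*(-3 + 4))/7 = (2*1)/7 = (⅐)*2 = 2/7)
T(G) = 4 (T(G) = (-2)² = 4)
Y(J) = 1/J (Y(J) = 1/(J + 0) = 1/J)
(-112 + Y(T(r(-5))))² = (-112 + 1/4)² = (-112 + ¼)² = (-447/4)² = 199809/16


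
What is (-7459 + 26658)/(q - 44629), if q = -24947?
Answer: -19199/69576 ≈ -0.27594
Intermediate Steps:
(-7459 + 26658)/(q - 44629) = (-7459 + 26658)/(-24947 - 44629) = 19199/(-69576) = 19199*(-1/69576) = -19199/69576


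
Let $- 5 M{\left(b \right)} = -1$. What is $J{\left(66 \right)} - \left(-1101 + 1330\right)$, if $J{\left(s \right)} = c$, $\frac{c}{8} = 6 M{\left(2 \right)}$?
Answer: $- \frac{1097}{5} \approx -219.4$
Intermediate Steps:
$M{\left(b \right)} = \frac{1}{5}$ ($M{\left(b \right)} = \left(- \frac{1}{5}\right) \left(-1\right) = \frac{1}{5}$)
$c = \frac{48}{5}$ ($c = 8 \cdot 6 \cdot \frac{1}{5} = 8 \cdot \frac{6}{5} = \frac{48}{5} \approx 9.6$)
$J{\left(s \right)} = \frac{48}{5}$
$J{\left(66 \right)} - \left(-1101 + 1330\right) = \frac{48}{5} - \left(-1101 + 1330\right) = \frac{48}{5} - 229 = - \frac{1097}{5}$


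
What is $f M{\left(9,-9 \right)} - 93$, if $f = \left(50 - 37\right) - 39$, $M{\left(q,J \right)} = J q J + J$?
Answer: $-18813$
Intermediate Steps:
$M{\left(q,J \right)} = J + q J^{2}$ ($M{\left(q,J \right)} = q J^{2} + J = J + q J^{2}$)
$f = -26$ ($f = 13 - 39 = -26$)
$f M{\left(9,-9 \right)} - 93 = - 26 \left(- 9 \left(1 - 81\right)\right) - 93 = - 26 \left(\left(-9\right) \left(-80\right)\right) - 93 = \left(-26\right) 720 - 93 = -18720 - 93 = -18813$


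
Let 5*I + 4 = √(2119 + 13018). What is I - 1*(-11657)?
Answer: 58281/5 + √15137/5 ≈ 11681.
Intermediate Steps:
I = -⅘ + √15137/5 (I = -⅘ + √(2119 + 13018)/5 = -⅘ + √15137/5 ≈ 23.807)
I - 1*(-11657) = (-⅘ + √15137/5) - 1*(-11657) = (-⅘ + √15137/5) + 11657 = 58281/5 + √15137/5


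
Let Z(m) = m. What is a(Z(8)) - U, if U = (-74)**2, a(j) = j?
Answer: -5468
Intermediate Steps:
U = 5476
a(Z(8)) - U = 8 - 1*5476 = 8 - 5476 = -5468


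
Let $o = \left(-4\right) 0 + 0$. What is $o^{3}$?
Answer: $0$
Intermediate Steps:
$o = 0$ ($o = 0 + 0 = 0$)
$o^{3} = 0^{3} = 0$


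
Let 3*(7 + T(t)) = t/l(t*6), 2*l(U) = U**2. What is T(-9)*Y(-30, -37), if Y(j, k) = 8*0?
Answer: 0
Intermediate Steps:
Y(j, k) = 0
l(U) = U**2/2
T(t) = -7 + 1/(54*t) (T(t) = -7 + (t/(((t*6)**2/2)))/3 = -7 + (t/(((6*t)**2/2)))/3 = -7 + (t/(((36*t**2)/2)))/3 = -7 + (t/((18*t**2)))/3 = -7 + (t*(1/(18*t**2)))/3 = -7 + (1/(18*t))/3 = -7 + 1/(54*t))
T(-9)*Y(-30, -37) = (-7 + (1/54)/(-9))*0 = (-7 + (1/54)*(-1/9))*0 = (-7 - 1/486)*0 = -3403/486*0 = 0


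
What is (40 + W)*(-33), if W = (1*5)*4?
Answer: -1980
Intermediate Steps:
W = 20 (W = 5*4 = 20)
(40 + W)*(-33) = (40 + 20)*(-33) = 60*(-33) = -1980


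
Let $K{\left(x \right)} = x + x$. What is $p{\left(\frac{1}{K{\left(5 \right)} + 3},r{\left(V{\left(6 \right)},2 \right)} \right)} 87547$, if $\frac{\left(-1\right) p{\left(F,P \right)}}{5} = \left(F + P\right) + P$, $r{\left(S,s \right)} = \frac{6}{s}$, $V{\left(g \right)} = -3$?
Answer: $- \frac{34581065}{13} \approx -2.6601 \cdot 10^{6}$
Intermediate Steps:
$K{\left(x \right)} = 2 x$
$p{\left(F,P \right)} = - 10 P - 5 F$ ($p{\left(F,P \right)} = - 5 \left(\left(F + P\right) + P\right) = - 5 \left(F + 2 P\right) = - 10 P - 5 F$)
$p{\left(\frac{1}{K{\left(5 \right)} + 3},r{\left(V{\left(6 \right)},2 \right)} \right)} 87547 = \left(- 10 \cdot \frac{6}{2} - \frac{5}{2 \cdot 5 + 3}\right) 87547 = \left(- 10 \cdot 6 \cdot \frac{1}{2} - \frac{5}{10 + 3}\right) 87547 = \left(\left(-10\right) 3 - \frac{5}{13}\right) 87547 = \left(-30 - \frac{5}{13}\right) 87547 = \left(- \frac{395}{13}\right) 87547 = - \frac{34581065}{13}$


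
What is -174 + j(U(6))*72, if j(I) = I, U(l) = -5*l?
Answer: -2334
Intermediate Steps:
-174 + j(U(6))*72 = -174 - 5*6*72 = -174 - 30*72 = -174 - 2160 = -2334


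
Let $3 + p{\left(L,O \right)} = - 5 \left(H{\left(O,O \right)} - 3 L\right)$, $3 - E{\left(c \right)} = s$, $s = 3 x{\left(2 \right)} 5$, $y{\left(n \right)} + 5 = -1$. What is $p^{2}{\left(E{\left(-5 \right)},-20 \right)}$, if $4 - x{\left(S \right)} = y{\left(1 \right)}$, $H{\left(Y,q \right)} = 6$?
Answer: $5008644$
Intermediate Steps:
$y{\left(n \right)} = -6$ ($y{\left(n \right)} = -5 - 1 = -6$)
$x{\left(S \right)} = 10$ ($x{\left(S \right)} = 4 - -6 = 4 + 6 = 10$)
$s = 150$ ($s = 3 \cdot 10 \cdot 5 = 30 \cdot 5 = 150$)
$E{\left(c \right)} = -147$ ($E{\left(c \right)} = 3 - 150 = -147$)
$p{\left(L,O \right)} = -33 + 15 L$ ($p{\left(L,O \right)} = -3 - 5 \left(6 - 3 L\right) = -3 + \left(-30 + 15 L\right) = -33 + 15 L$)
$p^{2}{\left(E{\left(-5 \right)},-20 \right)} = \left(-33 + 15 \left(-147\right)\right)^{2} = \left(-33 - 2205\right)^{2} = \left(-2238\right)^{2} = 5008644$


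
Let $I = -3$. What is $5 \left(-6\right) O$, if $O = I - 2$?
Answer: $150$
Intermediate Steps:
$O = -5$ ($O = -3 - 2 = -5$)
$5 \left(-6\right) O = 5 \left(-6\right) \left(-5\right) = \left(-30\right) \left(-5\right) = 150$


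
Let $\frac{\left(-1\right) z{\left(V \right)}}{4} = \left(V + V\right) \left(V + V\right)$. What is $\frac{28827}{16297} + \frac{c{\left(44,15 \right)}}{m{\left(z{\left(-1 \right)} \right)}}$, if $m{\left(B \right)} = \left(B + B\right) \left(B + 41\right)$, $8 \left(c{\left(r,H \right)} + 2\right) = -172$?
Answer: $\frac{46889159}{26075200} \approx 1.7982$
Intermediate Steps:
$c{\left(r,H \right)} = - \frac{47}{2}$ ($c{\left(r,H \right)} = -2 + \frac{1}{8} \left(-172\right) = -2 - \frac{43}{2} = - \frac{47}{2}$)
$z{\left(V \right)} = - 16 V^{2}$ ($z{\left(V \right)} = - 4 \left(V + V\right) \left(V + V\right) = - 4 \cdot 2 V 2 V = - 4 \cdot 4 V^{2} = - 16 V^{2}$)
$m{\left(B \right)} = 2 B \left(41 + B\right)$
$\frac{28827}{16297} + \frac{c{\left(44,15 \right)}}{m{\left(z{\left(-1 \right)} \right)}} = \frac{28827}{16297} - \frac{47}{2 \cdot 2 \left(- 16 \left(-1\right)^{2}\right) \left(41 - 16 \left(-1\right)^{2}\right)} = 28827 \cdot \frac{1}{16297} - \frac{47}{2 \cdot 2 \left(\left(-16\right) 1\right) \left(41 - 16\right)} = \frac{28827}{16297} - \frac{47}{2 \cdot 2 \left(-16\right) \left(41 - 16\right)} = \frac{28827}{16297} - \frac{47}{2 \cdot 2 \left(-16\right) 25} = \frac{28827}{16297} - \frac{47}{2 \left(-800\right)} = \frac{28827}{16297} - - \frac{47}{1600} = \frac{28827}{16297} + \frac{47}{1600} = \frac{46889159}{26075200}$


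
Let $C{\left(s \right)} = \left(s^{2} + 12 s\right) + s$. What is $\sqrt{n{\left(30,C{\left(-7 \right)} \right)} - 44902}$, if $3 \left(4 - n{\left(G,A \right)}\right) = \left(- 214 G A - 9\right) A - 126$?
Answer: $21 \sqrt{8458} \approx 1931.3$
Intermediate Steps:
$C{\left(s \right)} = s^{2} + 13 s$
$n{\left(G,A \right)} = 46 - \frac{A \left(-9 - 214 A G\right)}{3}$ ($n{\left(G,A \right)} = 4 - \frac{\left(- 214 G A - 9\right) A - 126}{3} = 4 - \frac{\left(- 214 A G - 9\right) A - 126}{3} = 4 - \frac{\left(-9 - 214 A G\right) A - 126}{3} = 4 - \frac{A \left(-9 - 214 A G\right) - 126}{3} = 4 - \frac{-126 + A \left(-9 - 214 A G\right)}{3} = 4 - \left(-42 + \frac{A \left(-9 - 214 A G\right)}{3}\right) = 46 - \frac{A \left(-9 - 214 A G\right)}{3}$)
$\sqrt{n{\left(30,C{\left(-7 \right)} \right)} - 44902} = \sqrt{\left(46 + 3 \left(- 7 \left(13 - 7\right)\right) + \frac{214}{3} \cdot 30 \left(- 7 \left(13 - 7\right)\right)^{2}\right) - 44902} = \sqrt{\left(46 + 3 \left(\left(-7\right) 6\right) + \frac{214}{3} \cdot 30 \left(\left(-7\right) 6\right)^{2}\right) - 44902} = \sqrt{\left(46 + 3 \left(-42\right) + \frac{214}{3} \cdot 30 \left(-42\right)^{2}\right) - 44902} = \sqrt{\left(46 - 126 + \frac{214}{3} \cdot 30 \cdot 1764\right) - 44902} = \sqrt{\left(46 - 126 + 3774960\right) - 44902} = \sqrt{3774880 - 44902} = \sqrt{3729978} = 21 \sqrt{8458}$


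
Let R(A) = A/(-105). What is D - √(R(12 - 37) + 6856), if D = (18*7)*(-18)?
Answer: -2268 - √3023601/21 ≈ -2350.8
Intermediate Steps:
D = -2268 (D = 126*(-18) = -2268)
R(A) = -A/105 (R(A) = A*(-1/105) = -A/105)
D - √(R(12 - 37) + 6856) = -2268 - √(-(12 - 37)/105 + 6856) = -2268 - √(-1/105*(-25) + 6856) = -2268 - √(5/21 + 6856) = -2268 - √(143981/21) = -2268 - √3023601/21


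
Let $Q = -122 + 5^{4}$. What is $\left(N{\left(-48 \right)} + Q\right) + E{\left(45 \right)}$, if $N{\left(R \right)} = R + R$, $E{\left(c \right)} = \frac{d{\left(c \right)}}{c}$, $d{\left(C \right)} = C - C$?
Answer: $407$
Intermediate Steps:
$d{\left(C \right)} = 0$
$E{\left(c \right)} = 0$ ($E{\left(c \right)} = \frac{0}{c} = 0$)
$N{\left(R \right)} = 2 R$
$Q = 503$ ($Q = -122 + 625 = 503$)
$\left(N{\left(-48 \right)} + Q\right) + E{\left(45 \right)} = \left(2 \left(-48\right) + 503\right) + 0 = \left(-96 + 503\right) + 0 = 407 + 0 = 407$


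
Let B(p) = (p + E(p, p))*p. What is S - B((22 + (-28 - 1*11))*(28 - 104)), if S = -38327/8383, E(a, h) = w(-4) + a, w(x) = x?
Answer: -27943595207/8383 ≈ -3.3334e+6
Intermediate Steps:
E(a, h) = -4 + a
S = -38327/8383 (S = -38327*1/8383 = -38327/8383 ≈ -4.5720)
B(p) = p*(-4 + 2*p) (B(p) = (p + (-4 + p))*p = (-4 + 2*p)*p = p*(-4 + 2*p))
S - B((22 + (-28 - 1*11))*(28 - 104)) = -38327/8383 - 2*(22 + (-28 - 1*11))*(28 - 104)*(-2 + (22 + (-28 - 1*11))*(28 - 104)) = -38327/8383 - 2*(22 + (-28 - 11))*(-76)*(-2 + (22 + (-28 - 11))*(-76)) = -38327/8383 - 2*(22 - 39)*(-76)*(-2 + (22 - 39)*(-76)) = -38327/8383 - 2*(-17*(-76))*(-2 - 17*(-76)) = -38327/8383 - 2*1292*(-2 + 1292) = -38327/8383 - 2*1292*1290 = -38327/8383 - 1*3333360 = -38327/8383 - 3333360 = -27943595207/8383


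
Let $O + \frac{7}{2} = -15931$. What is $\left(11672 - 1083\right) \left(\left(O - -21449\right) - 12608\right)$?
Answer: $- \frac{150226143}{2} \approx -7.5113 \cdot 10^{7}$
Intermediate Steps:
$O = - \frac{31869}{2}$ ($O = - \frac{7}{2} - 15931 = - \frac{31869}{2} \approx -15935.0$)
$\left(11672 - 1083\right) \left(\left(O - -21449\right) - 12608\right) = \left(11672 - 1083\right) \left(\left(- \frac{31869}{2} - -21449\right) - 12608\right) = 10589 \left(\left(- \frac{31869}{2} + 21449\right) - 12608\right) = 10589 \left(\frac{11029}{2} - 12608\right) = 10589 \left(- \frac{14187}{2}\right) = - \frac{150226143}{2}$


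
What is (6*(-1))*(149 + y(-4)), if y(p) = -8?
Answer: -846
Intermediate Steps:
(6*(-1))*(149 + y(-4)) = (6*(-1))*(149 - 8) = -6*141 = -846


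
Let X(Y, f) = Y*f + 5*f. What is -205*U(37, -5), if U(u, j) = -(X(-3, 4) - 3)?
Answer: 1025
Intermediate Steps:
X(Y, f) = 5*f + Y*f
U(u, j) = -5 (U(u, j) = -(4*(5 - 3) - 3) = -(4*2 - 3) = -(8 - 3) = -1*5 = -5)
-205*U(37, -5) = -205*(-5) = 1025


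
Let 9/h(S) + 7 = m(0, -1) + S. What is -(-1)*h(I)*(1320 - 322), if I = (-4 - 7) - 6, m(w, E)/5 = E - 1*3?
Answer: -4491/22 ≈ -204.14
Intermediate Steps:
m(w, E) = -15 + 5*E (m(w, E) = 5*(E - 1*3) = 5*(E - 3) = 5*(-3 + E) = -15 + 5*E)
I = -17 (I = -11 - 6 = -17)
h(S) = 9/(-27 + S) (h(S) = 9/(-7 + ((-15 + 5*(-1)) + S)) = 9/(-7 + ((-15 - 5) + S)) = 9/(-7 + (-20 + S)) = 9/(-27 + S))
-(-1)*h(I)*(1320 - 322) = -(-1)*(9/(-27 - 17))*(1320 - 322) = -(-1)*(9/(-44))*998 = -(-1)*(9*(-1/44))*998 = -(-1)*(-9/44*998) = -(-1)*(-4491)/22 = -1*4491/22 = -4491/22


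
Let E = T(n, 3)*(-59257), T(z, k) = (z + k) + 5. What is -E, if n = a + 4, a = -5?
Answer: 414799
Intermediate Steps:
n = -1 (n = -5 + 4 = -1)
T(z, k) = 5 + k + z (T(z, k) = (k + z) + 5 = 5 + k + z)
E = -414799 (E = (5 + 3 - 1)*(-59257) = 7*(-59257) = -414799)
-E = -1*(-414799) = 414799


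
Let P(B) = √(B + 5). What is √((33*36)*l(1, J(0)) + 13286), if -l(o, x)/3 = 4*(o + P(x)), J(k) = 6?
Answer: √(-970 - 14256*√11) ≈ 219.66*I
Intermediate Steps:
P(B) = √(5 + B)
l(o, x) = -12*o - 12*√(5 + x) (l(o, x) = -12*(o + √(5 + x)) = -3*(4*o + 4*√(5 + x)) = -12*o - 12*√(5 + x))
√((33*36)*l(1, J(0)) + 13286) = √((33*36)*(-12*1 - 12*√(5 + 6)) + 13286) = √(1188*(-12 - 12*√11) + 13286) = √((-14256 - 14256*√11) + 13286) = √(-970 - 14256*√11)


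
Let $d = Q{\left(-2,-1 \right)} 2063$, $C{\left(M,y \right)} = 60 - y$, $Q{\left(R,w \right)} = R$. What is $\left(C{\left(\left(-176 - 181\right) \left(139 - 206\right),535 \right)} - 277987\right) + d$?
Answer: $-282588$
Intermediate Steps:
$d = -4126$ ($d = \left(-2\right) 2063 = -4126$)
$\left(C{\left(\left(-176 - 181\right) \left(139 - 206\right),535 \right)} - 277987\right) + d = \left(\left(60 - 535\right) - 277987\right) - 4126 = \left(-475 - 277987\right) - 4126 = -278462 - 4126 = -282588$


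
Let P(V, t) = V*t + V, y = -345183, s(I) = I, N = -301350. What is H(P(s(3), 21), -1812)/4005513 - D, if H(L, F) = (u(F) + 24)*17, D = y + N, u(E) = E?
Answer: 863232102011/1335171 ≈ 6.4653e+5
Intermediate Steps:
D = -646533 (D = -345183 - 301350 = -646533)
P(V, t) = V + V*t
H(L, F) = 408 + 17*F (H(L, F) = (F + 24)*17 = (24 + F)*17 = 408 + 17*F)
H(P(s(3), 21), -1812)/4005513 - D = (408 + 17*(-1812))/4005513 - 1*(-646533) = (408 - 30804)*(1/4005513) + 646533 = -30396*1/4005513 + 646533 = -10132/1335171 + 646533 = 863232102011/1335171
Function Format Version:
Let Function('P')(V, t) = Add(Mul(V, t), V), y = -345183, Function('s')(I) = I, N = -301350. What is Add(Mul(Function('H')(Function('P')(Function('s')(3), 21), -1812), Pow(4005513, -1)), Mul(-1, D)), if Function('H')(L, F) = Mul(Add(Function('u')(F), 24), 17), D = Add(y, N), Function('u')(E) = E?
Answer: Rational(863232102011, 1335171) ≈ 6.4653e+5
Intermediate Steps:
D = -646533 (D = Add(-345183, -301350) = -646533)
Function('P')(V, t) = Add(V, Mul(V, t))
Function('H')(L, F) = Add(408, Mul(17, F)) (Function('H')(L, F) = Mul(Add(F, 24), 17) = Mul(Add(24, F), 17) = Add(408, Mul(17, F)))
Add(Mul(Function('H')(Function('P')(Function('s')(3), 21), -1812), Pow(4005513, -1)), Mul(-1, D)) = Add(Mul(Add(408, Mul(17, -1812)), Pow(4005513, -1)), Mul(-1, -646533)) = Add(Mul(Add(408, -30804), Rational(1, 4005513)), 646533) = Add(Mul(-30396, Rational(1, 4005513)), 646533) = Add(Rational(-10132, 1335171), 646533) = Rational(863232102011, 1335171)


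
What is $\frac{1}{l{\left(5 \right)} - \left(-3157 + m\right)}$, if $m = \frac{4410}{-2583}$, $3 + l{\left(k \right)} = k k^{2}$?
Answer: $\frac{41}{134509} \approx 0.00030481$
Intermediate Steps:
$l{\left(k \right)} = -3 + k^{3}$ ($l{\left(k \right)} = -3 + k k^{2} = -3 + k^{3}$)
$m = - \frac{70}{41}$ ($m = 4410 \left(- \frac{1}{2583}\right) = - \frac{70}{41} \approx -1.7073$)
$\frac{1}{l{\left(5 \right)} - \left(-3157 + m\right)} = \frac{1}{\left(-3 + 5^{3}\right) + \left(3157 - - \frac{70}{41}\right)} = \frac{1}{\left(-3 + 125\right) + \left(3157 + \frac{70}{41}\right)} = \frac{1}{122 + \frac{129507}{41}} = \frac{1}{\frac{134509}{41}} = \frac{41}{134509}$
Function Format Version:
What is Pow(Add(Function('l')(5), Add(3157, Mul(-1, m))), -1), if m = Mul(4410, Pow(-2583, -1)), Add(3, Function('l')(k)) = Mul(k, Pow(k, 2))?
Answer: Rational(41, 134509) ≈ 0.00030481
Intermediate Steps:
Function('l')(k) = Add(-3, Pow(k, 3)) (Function('l')(k) = Add(-3, Mul(k, Pow(k, 2))) = Add(-3, Pow(k, 3)))
m = Rational(-70, 41) (m = Mul(4410, Rational(-1, 2583)) = Rational(-70, 41) ≈ -1.7073)
Pow(Add(Function('l')(5), Add(3157, Mul(-1, m))), -1) = Pow(Add(Add(-3, Pow(5, 3)), Add(3157, Mul(-1, Rational(-70, 41)))), -1) = Pow(Add(Add(-3, 125), Add(3157, Rational(70, 41))), -1) = Pow(Add(122, Rational(129507, 41)), -1) = Pow(Rational(134509, 41), -1) = Rational(41, 134509)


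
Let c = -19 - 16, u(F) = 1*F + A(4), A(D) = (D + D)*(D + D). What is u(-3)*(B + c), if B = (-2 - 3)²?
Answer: -610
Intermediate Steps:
A(D) = 4*D² (A(D) = (2*D)*(2*D) = 4*D²)
B = 25 (B = (-5)² = 25)
u(F) = 64 + F (u(F) = 1*F + 4*4² = F + 4*16 = F + 64 = 64 + F)
c = -35
u(-3)*(B + c) = (64 - 3)*(25 - 35) = 61*(-10) = -610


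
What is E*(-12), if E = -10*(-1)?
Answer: -120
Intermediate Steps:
E = 10
E*(-12) = 10*(-12) = -120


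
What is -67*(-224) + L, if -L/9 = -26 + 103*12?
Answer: 4118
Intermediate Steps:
L = -10890 (L = -9*(-26 + 103*12) = -9*(-26 + 1236) = -9*1210 = -10890)
-67*(-224) + L = -67*(-224) - 10890 = 15008 - 10890 = 4118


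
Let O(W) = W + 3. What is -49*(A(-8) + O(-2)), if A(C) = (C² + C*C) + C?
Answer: -5929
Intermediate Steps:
A(C) = C + 2*C² (A(C) = (C² + C²) + C = 2*C² + C = C + 2*C²)
O(W) = 3 + W
-49*(A(-8) + O(-2)) = -49*(-8*(1 + 2*(-8)) + (3 - 2)) = -49*(-8*(1 - 16) + 1) = -49*(-8*(-15) + 1) = -49*(120 + 1) = -49*121 = -5929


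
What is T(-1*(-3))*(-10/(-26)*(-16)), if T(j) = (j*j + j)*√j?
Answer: -960*√3/13 ≈ -127.91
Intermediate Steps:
T(j) = √j*(j + j²) (T(j) = (j² + j)*√j = (j + j²)*√j = √j*(j + j²))
T(-1*(-3))*(-10/(-26)*(-16)) = ((-1*(-3))^(3/2)*(1 - 1*(-3)))*(-10/(-26)*(-16)) = (3^(3/2)*(1 + 3))*(-10*(-1/26)*(-16)) = ((3*√3)*4)*((5/13)*(-16)) = (12*√3)*(-80/13) = -960*√3/13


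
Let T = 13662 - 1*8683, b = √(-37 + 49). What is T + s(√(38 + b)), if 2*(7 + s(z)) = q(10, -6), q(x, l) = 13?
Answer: 9957/2 ≈ 4978.5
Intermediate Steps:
b = 2*√3 (b = √12 = 2*√3 ≈ 3.4641)
T = 4979 (T = 13662 - 8683 = 4979)
s(z) = -½ (s(z) = -7 + (½)*13 = -7 + 13/2 = -½)
T + s(√(38 + b)) = 4979 - ½ = 9957/2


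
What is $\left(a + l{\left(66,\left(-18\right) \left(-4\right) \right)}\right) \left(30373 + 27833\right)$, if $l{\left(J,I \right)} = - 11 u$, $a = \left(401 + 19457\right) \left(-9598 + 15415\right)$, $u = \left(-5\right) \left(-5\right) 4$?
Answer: $6723543042516$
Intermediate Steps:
$u = 100$ ($u = 25 \cdot 4 = 100$)
$a = 115513986$ ($a = 19858 \cdot 5817 = 115513986$)
$l{\left(J,I \right)} = -1100$ ($l{\left(J,I \right)} = \left(-11\right) 100 = -1100$)
$\left(a + l{\left(66,\left(-18\right) \left(-4\right) \right)}\right) \left(30373 + 27833\right) = \left(115513986 - 1100\right) \left(30373 + 27833\right) = 115512886 \cdot 58206 = 6723543042516$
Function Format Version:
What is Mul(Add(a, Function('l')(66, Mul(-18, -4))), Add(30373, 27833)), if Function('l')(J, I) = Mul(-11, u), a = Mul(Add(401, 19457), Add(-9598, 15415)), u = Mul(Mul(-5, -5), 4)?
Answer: 6723543042516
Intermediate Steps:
u = 100 (u = Mul(25, 4) = 100)
a = 115513986 (a = Mul(19858, 5817) = 115513986)
Function('l')(J, I) = -1100 (Function('l')(J, I) = Mul(-11, 100) = -1100)
Mul(Add(a, Function('l')(66, Mul(-18, -4))), Add(30373, 27833)) = Mul(Add(115513986, -1100), Add(30373, 27833)) = Mul(115512886, 58206) = 6723543042516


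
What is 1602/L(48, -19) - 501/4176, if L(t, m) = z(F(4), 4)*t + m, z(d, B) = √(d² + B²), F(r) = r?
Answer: 30117407/102126864 + 307584*√2/73367 ≈ 6.2239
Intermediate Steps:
z(d, B) = √(B² + d²)
L(t, m) = m + 4*t*√2 (L(t, m) = √(4² + 4²)*t + m = √(16 + 16)*t + m = √32*t + m = (4*√2)*t + m = 4*t*√2 + m = m + 4*t*√2)
1602/L(48, -19) - 501/4176 = 1602/(-19 + 4*48*√2) - 501/4176 = 1602/(-19 + 192*√2) - 501*1/4176 = 1602/(-19 + 192*√2) - 167/1392 = -167/1392 + 1602/(-19 + 192*√2)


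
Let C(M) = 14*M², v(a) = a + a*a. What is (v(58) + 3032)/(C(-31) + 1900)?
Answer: 3227/7677 ≈ 0.42035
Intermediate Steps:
v(a) = a + a²
(v(58) + 3032)/(C(-31) + 1900) = (58*(1 + 58) + 3032)/(14*(-31)² + 1900) = (58*59 + 3032)/(14*961 + 1900) = (3422 + 3032)/(13454 + 1900) = 6454/15354 = 6454*(1/15354) = 3227/7677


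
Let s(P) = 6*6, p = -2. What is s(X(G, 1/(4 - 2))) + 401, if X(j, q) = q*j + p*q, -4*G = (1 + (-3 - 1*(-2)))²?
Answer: 437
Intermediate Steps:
G = 0 (G = -(1 + (-3 - 1*(-2)))²/4 = -(1 + (-3 + 2))²/4 = -(1 - 1)²/4 = -¼*0² = -¼*0 = 0)
X(j, q) = -2*q + j*q (X(j, q) = q*j - 2*q = j*q - 2*q = -2*q + j*q)
s(P) = 36
s(X(G, 1/(4 - 2))) + 401 = 36 + 401 = 437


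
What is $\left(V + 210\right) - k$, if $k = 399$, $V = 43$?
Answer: $-146$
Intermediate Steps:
$\left(V + 210\right) - k = \left(43 + 210\right) - 399 = 253 - 399 = -146$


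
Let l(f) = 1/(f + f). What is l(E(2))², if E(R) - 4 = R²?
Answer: 1/256 ≈ 0.0039063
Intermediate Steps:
E(R) = 4 + R²
l(f) = 1/(2*f)
l(E(2))² = (1/(2*(4 + 2²)))² = (1/(2*(4 + 4)))² = ((½)/8)² = ((½)*(⅛))² = (1/16)² = 1/256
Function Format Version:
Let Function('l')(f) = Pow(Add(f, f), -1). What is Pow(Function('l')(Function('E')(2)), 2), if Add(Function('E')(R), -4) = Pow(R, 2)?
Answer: Rational(1, 256) ≈ 0.0039063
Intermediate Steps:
Function('E')(R) = Add(4, Pow(R, 2))
Function('l')(f) = Mul(Rational(1, 2), Pow(f, -1)) (Function('l')(f) = Pow(Mul(2, f), -1) = Mul(Rational(1, 2), Pow(f, -1)))
Pow(Function('l')(Function('E')(2)), 2) = Pow(Mul(Rational(1, 2), Pow(Add(4, Pow(2, 2)), -1)), 2) = Pow(Mul(Rational(1, 2), Pow(Add(4, 4), -1)), 2) = Pow(Mul(Rational(1, 2), Pow(8, -1)), 2) = Pow(Mul(Rational(1, 2), Rational(1, 8)), 2) = Pow(Rational(1, 16), 2) = Rational(1, 256)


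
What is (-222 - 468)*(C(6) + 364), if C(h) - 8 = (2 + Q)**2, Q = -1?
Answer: -257370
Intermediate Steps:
C(h) = 9 (C(h) = 8 + (2 - 1)**2 = 8 + 1**2 = 8 + 1 = 9)
(-222 - 468)*(C(6) + 364) = (-222 - 468)*(9 + 364) = -690*373 = -257370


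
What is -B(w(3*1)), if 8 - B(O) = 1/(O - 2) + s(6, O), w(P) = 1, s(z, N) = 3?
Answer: -6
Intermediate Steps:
B(O) = 5 - 1/(-2 + O) (B(O) = 8 - (1/(O - 2) + 3) = 8 - (1/(-2 + O) + 3) = 8 - (3 + 1/(-2 + O)) = 8 + (-3 - 1/(-2 + O)) = 5 - 1/(-2 + O))
-B(w(3*1)) = -(-11 + 5*1)/(-2 + 1) = -(-11 + 5)/(-1) = -(-1)*(-6) = -1*6 = -6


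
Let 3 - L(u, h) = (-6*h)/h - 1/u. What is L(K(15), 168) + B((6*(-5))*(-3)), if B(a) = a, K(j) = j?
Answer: 1486/15 ≈ 99.067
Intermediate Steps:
L(u, h) = 9 + 1/u (L(u, h) = 3 - ((-6*h)/h - 1/u) = 3 - (-6 - 1/u) = 3 + (6 + 1/u) = 9 + 1/u)
L(K(15), 168) + B((6*(-5))*(-3)) = (9 + 1/15) + (6*(-5))*(-3) = (9 + 1/15) - 30*(-3) = 136/15 + 90 = 1486/15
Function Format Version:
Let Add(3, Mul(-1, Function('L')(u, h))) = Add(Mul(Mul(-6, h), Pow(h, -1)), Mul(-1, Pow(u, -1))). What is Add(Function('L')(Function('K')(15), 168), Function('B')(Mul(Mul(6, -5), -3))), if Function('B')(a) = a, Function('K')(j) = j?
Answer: Rational(1486, 15) ≈ 99.067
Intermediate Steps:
Function('L')(u, h) = Add(9, Pow(u, -1)) (Function('L')(u, h) = Add(3, Mul(-1, Add(Mul(Mul(-6, h), Pow(h, -1)), Mul(-1, Pow(u, -1))))) = Add(3, Mul(-1, Add(-6, Mul(-1, Pow(u, -1))))) = Add(3, Add(6, Pow(u, -1))) = Add(9, Pow(u, -1)))
Add(Function('L')(Function('K')(15), 168), Function('B')(Mul(Mul(6, -5), -3))) = Add(Add(9, Pow(15, -1)), Mul(Mul(6, -5), -3)) = Add(Add(9, Rational(1, 15)), Mul(-30, -3)) = Add(Rational(136, 15), 90) = Rational(1486, 15)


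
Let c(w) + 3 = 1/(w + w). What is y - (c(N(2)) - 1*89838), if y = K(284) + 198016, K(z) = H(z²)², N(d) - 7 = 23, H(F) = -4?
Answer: 17272379/60 ≈ 2.8787e+5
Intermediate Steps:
N(d) = 30 (N(d) = 7 + 23 = 30)
K(z) = 16 (K(z) = (-4)² = 16)
c(w) = -3 + 1/(2*w) (c(w) = -3 + 1/(w + w) = -3 + 1/(2*w))
y = 198032 (y = 16 + 198016 = 198032)
y - (c(N(2)) - 1*89838) = 198032 - ((-3 + (½)/30) - 1*89838) = 198032 - ((-3 + (½)*(1/30)) - 89838) = 198032 - ((-3 + 1/60) - 89838) = 198032 - (-179/60 - 89838) = 198032 - 1*(-5390459/60) = 198032 + 5390459/60 = 17272379/60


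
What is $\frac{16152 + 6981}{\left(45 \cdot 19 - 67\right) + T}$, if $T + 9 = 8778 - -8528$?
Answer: $\frac{23133}{18085} \approx 1.2791$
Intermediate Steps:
$T = 17297$ ($T = -9 + \left(8778 - -8528\right) = -9 + \left(8778 + 8528\right) = -9 + 17306 = 17297$)
$\frac{16152 + 6981}{\left(45 \cdot 19 - 67\right) + T} = \frac{16152 + 6981}{\left(45 \cdot 19 - 67\right) + 17297} = \frac{23133}{\left(855 - 67\right) + 17297} = \frac{23133}{788 + 17297} = \frac{23133}{18085}$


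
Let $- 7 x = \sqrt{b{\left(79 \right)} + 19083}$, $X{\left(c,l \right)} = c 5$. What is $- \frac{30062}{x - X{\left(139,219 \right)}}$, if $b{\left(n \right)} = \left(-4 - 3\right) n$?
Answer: $\frac{204752282}{4729939} - \frac{210434 \sqrt{18530}}{23649695} \approx 42.077$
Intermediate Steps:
$b{\left(n \right)} = - 7 n$
$X{\left(c,l \right)} = 5 c$
$x = - \frac{\sqrt{18530}}{7}$ ($x = - \frac{\sqrt{\left(-7\right) 79 + 19083}}{7} = - \frac{\sqrt{-553 + 19083}}{7} = - \frac{\sqrt{18530}}{7} \approx -19.446$)
$- \frac{30062}{x - X{\left(139,219 \right)}} = - \frac{30062}{- \frac{\sqrt{18530}}{7} - 5 \cdot 139} = - \frac{30062}{- \frac{\sqrt{18530}}{7} - 695} = - \frac{30062}{-695 - \frac{\sqrt{18530}}{7}}$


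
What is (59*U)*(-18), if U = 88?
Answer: -93456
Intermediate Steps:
(59*U)*(-18) = (59*88)*(-18) = 5192*(-18) = -93456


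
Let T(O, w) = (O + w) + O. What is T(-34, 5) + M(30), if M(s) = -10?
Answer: -73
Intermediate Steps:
T(O, w) = w + 2*O
T(-34, 5) + M(30) = (5 + 2*(-34)) - 10 = (5 - 68) - 10 = -63 - 10 = -73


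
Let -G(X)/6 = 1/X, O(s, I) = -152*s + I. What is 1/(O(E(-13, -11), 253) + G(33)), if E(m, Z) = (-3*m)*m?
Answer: 11/850485 ≈ 1.2934e-5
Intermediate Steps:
E(m, Z) = -3*m²
O(s, I) = I - 152*s
G(X) = -6/X
1/(O(E(-13, -11), 253) + G(33)) = 1/((253 - (-456)*(-13)²) - 6/33) = 1/((253 - (-456)*169) - 6*1/33) = 1/((253 - 152*(-507)) - 2/11) = 1/((253 + 77064) - 2/11) = 1/(77317 - 2/11) = 1/(850485/11) = 11/850485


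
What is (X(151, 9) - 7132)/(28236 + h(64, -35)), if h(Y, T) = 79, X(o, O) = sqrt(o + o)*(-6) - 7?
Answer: -7139/28315 - 6*sqrt(302)/28315 ≈ -0.25581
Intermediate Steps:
X(o, O) = -7 - 6*sqrt(2)*sqrt(o) (X(o, O) = sqrt(2*o)*(-6) - 7 = (sqrt(2)*sqrt(o))*(-6) - 7 = -6*sqrt(2)*sqrt(o) - 7 = -7 - 6*sqrt(2)*sqrt(o))
(X(151, 9) - 7132)/(28236 + h(64, -35)) = ((-7 - 6*sqrt(2)*sqrt(151)) - 7132)/(28236 + 79) = ((-7 - 6*sqrt(302)) - 7132)/28315 = (-7139 - 6*sqrt(302))*(1/28315) = -7139/28315 - 6*sqrt(302)/28315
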